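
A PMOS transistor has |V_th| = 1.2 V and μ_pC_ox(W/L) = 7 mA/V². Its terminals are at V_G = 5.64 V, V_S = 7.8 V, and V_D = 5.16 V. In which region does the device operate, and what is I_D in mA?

V_SG = V_S − V_G = 7.8 − 5.64 = 2.16 V; V_SD = V_S − V_D = 7.8 − 5.16 = 2.64 V.
V_ov = V_SG − |V_th| = 2.16 − 1.2 = 0.96 V.
Since V_SD = 2.64 V ≥ V_ov = 0.96 V, the device is in saturation.
I_D = ½ k_p V_ov² = 0.5 × 7 × 0.96² = 3.23 mA.

Saturation; I_D = 3.23 mA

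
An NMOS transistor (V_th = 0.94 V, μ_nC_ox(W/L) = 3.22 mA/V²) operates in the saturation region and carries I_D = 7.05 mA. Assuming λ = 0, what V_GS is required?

V_GS = 3.03 V

In saturation I_D = ½ k_n (V_GS − V_th)², so V_GS − V_th = √(2 I_D / k_n) = √(2 × 7.05 / 3.22) = 2.09 V.
V_GS = 0.94 + 2.09 = 3.03 V.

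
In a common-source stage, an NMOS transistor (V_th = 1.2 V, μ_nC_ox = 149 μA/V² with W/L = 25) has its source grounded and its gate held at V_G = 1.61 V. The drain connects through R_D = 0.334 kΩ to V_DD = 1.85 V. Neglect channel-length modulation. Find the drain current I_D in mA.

V_GS = V_G = 1.61 V, so V_ov = 1.61 − 1.2 = 0.41 V.
k_n = μ_nC_ox · (W/L) = 3.725 mA/V².
Assume saturation: I_D = ½ k_n V_ov² = 0.5 × 3.725 × 0.41² = 0.313 mA, giving V_DS = V_DD − I_D R_D = 1.85 − 0.313 × 0.334 = 1.75 V.
V_DS = 1.75 V ≥ V_ov = 0.41 V, confirming saturation.

I_D = 0.313 mA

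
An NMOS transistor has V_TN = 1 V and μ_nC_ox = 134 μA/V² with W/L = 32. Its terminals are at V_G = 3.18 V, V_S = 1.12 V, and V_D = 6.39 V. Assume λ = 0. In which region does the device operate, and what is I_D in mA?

Saturation; I_D = 2.41 mA

V_GS = V_G − V_S = 3.18 − 1.12 = 2.06 V; V_DS = V_D − V_S = 6.39 − 1.12 = 5.27 V.
k_n = μ_nC_ox · (W/L) = 4.288 mA/V².
V_ov = V_GS − V_TN = 2.06 − 1 = 1.06 V.
Since V_DS = 5.27 V ≥ V_ov = 1.06 V, the device is in saturation.
I_D = ½ k_n V_ov² = 0.5 × 4.288 × 1.06² = 2.41 mA.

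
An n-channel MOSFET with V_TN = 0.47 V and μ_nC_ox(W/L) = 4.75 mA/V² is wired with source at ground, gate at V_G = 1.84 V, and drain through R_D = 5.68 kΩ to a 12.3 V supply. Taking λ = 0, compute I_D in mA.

V_GS = V_G = 1.84 V, so V_ov = 1.84 − 0.47 = 1.37 V.
Assume saturation: I_D = ½ k_n V_ov² = 0.5 × 4.75 × 1.37² = 4.46 mA, giving V_DS = V_DD − I_D R_D = 12.3 − 4.46 × 5.68 = -13 V.
But -13 V < V_ov = 1.37 V, so the device is actually in triode.
In triode I_D = k_n[V_ov V_DS − ½ V_DS²] and I_D = (V_DD − V_DS)/R_D. Equating: 13.5 V_DS² − 37.96 V_DS + 12.3 = 0, giving V_DS = 0.374 V (the root below V_ov).
I_D = (12.3 − 0.374) / 5.68 = 2.1 mA.

I_D = 2.10 mA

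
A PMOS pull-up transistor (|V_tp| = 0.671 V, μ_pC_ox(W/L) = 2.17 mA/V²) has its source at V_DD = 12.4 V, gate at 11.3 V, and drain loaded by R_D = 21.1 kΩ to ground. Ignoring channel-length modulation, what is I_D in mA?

V_SG = V_DD − V_G = 12.4 − 11.3 = 1.1 V, so V_ov = 1.1 − 0.671 = 0.429 V.
Assume saturation: I_D = ½ k_p V_ov² = 0.5 × 2.17 × 0.429² = 0.2 mA, giving V_SD = V_DD − I_D R_D = 12.4 − 0.2 × 21.1 = 8.19 V.
V_SD = 8.19 V ≥ V_ov = 0.429 V, confirming saturation.

I_D = 0.200 mA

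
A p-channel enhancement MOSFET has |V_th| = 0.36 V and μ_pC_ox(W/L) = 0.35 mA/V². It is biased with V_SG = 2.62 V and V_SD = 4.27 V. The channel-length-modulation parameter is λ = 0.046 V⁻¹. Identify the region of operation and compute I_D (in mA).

V_ov = V_SG − |V_th| = 2.62 − 0.36 = 2.26 V.
Since V_SD = 4.27 V ≥ V_ov = 2.26 V, the device is in saturation.
I_D = ½ k_p V_ov² (1 + λ V_SD) = 0.5 × 0.35 × 2.26² × (1 + 0.046 × 4.27) = 1.07 mA.

Saturation; I_D = 1.07 mA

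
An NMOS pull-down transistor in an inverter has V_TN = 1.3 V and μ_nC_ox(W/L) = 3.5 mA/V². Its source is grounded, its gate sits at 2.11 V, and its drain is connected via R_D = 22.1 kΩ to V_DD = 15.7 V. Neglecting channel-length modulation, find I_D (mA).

V_GS = V_G = 2.11 V, so V_ov = 2.11 − 1.3 = 0.81 V.
Assume saturation: I_D = ½ k_n V_ov² = 0.5 × 3.5 × 0.81² = 1.15 mA, giving V_DS = V_DD − I_D R_D = 15.7 − 1.15 × 22.1 = -9.67 V.
But -9.67 V < V_ov = 0.81 V, so the device is actually in triode.
In triode I_D = k_n[V_ov V_DS − ½ V_DS²] and I_D = (V_DD − V_DS)/R_D. Equating: 38.7 V_DS² − 63.65 V_DS + 15.7 = 0, giving V_DS = 0.302 V (the root below V_ov).
I_D = (15.7 − 0.302) / 22.1 = 0.697 mA.

I_D = 0.697 mA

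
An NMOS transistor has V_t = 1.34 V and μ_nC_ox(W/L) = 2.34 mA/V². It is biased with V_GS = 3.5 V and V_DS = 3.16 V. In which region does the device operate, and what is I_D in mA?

Saturation; I_D = 5.46 mA

V_ov = V_GS − V_t = 3.5 − 1.34 = 2.16 V.
Since V_DS = 3.16 V ≥ V_ov = 2.16 V, the device is in saturation.
I_D = ½ k_n V_ov² = 0.5 × 2.34 × 2.16² = 5.46 mA.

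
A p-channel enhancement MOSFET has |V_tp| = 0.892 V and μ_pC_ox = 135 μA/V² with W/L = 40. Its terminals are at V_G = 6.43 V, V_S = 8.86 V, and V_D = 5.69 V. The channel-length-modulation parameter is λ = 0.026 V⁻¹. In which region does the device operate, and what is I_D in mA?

Saturation; I_D = 6.91 mA

V_SG = V_S − V_G = 8.86 − 6.43 = 2.43 V; V_SD = V_S − V_D = 8.86 − 5.69 = 3.17 V.
k_p = μ_pC_ox · (W/L) = 5.4 mA/V².
V_ov = V_SG − |V_tp| = 2.43 − 0.892 = 1.54 V.
Since V_SD = 3.17 V ≥ V_ov = 1.54 V, the device is in saturation.
I_D = ½ k_p V_ov² (1 + λ V_SD) = 0.5 × 5.4 × 1.54² × (1 + 0.026 × 3.17) = 6.91 mA.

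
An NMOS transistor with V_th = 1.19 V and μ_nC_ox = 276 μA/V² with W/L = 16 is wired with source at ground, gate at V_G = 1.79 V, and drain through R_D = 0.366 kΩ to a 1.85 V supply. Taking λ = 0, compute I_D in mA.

I_D = 0.795 mA

V_GS = V_G = 1.79 V, so V_ov = 1.79 − 1.19 = 0.6 V.
k_n = μ_nC_ox · (W/L) = 4.416 mA/V².
Assume saturation: I_D = ½ k_n V_ov² = 0.5 × 4.416 × 0.6² = 0.795 mA, giving V_DS = V_DD − I_D R_D = 1.85 − 0.795 × 0.366 = 1.56 V.
V_DS = 1.56 V ≥ V_ov = 0.6 V, confirming saturation.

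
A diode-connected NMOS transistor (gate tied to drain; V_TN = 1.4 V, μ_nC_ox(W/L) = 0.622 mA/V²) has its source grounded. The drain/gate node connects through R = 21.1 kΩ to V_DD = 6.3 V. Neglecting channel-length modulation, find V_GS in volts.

V_GS = 2.19 V

With gate tied to drain, V_GS = V_DS ≥ V_GS − V_TN, so the device is in saturation.
KCL at the drain: ½ k_n (V_GS − V_TN)² = (V_DD − V_GS)/R.
Let x = V_GS − 1.4. Then 6.56 x² + x − 4.9 = 0, giving x = 0.791 V (positive root), so V_GS = 2.19 V.
I_D = (V_DD − V_GS)/R = (6.3 − 2.19) / 21.1 = 0.195 mA.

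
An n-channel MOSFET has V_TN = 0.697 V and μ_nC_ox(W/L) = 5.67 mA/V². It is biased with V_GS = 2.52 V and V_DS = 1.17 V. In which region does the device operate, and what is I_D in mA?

V_ov = V_GS − V_TN = 2.52 − 0.697 = 1.82 V.
Since V_DS = 1.17 V < V_ov = 1.82 V, the device is in the triode region.
I_D = k_n [V_ov · V_DS − ½ V_DS²] = 5.67 × [1.82 × 1.17 − 0.5 × 1.17²] = 8.21 mA.

Triode; I_D = 8.21 mA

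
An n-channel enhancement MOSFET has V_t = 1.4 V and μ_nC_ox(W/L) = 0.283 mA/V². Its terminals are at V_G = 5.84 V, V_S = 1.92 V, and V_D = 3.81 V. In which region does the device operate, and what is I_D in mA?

V_GS = V_G − V_S = 5.84 − 1.92 = 3.92 V; V_DS = V_D − V_S = 3.81 − 1.92 = 1.89 V.
V_ov = V_GS − V_t = 3.92 − 1.4 = 2.52 V.
Since V_DS = 1.89 V < V_ov = 2.52 V, the device is in the triode region.
I_D = k_n [V_ov · V_DS − ½ V_DS²] = 0.283 × [2.52 × 1.89 − 0.5 × 1.89²] = 0.842 mA.

Triode; I_D = 0.842 mA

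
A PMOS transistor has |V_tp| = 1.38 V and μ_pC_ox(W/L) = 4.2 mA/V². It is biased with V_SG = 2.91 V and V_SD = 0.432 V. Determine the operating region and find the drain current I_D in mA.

Triode; I_D = 2.38 mA

V_ov = V_SG − |V_tp| = 2.91 − 1.38 = 1.53 V.
Since V_SD = 0.432 V < V_ov = 1.53 V, the device is in the triode region.
I_D = k_p [V_ov · V_SD − ½ V_SD²] = 4.2 × [1.53 × 0.432 − 0.5 × 0.432²] = 2.38 mA.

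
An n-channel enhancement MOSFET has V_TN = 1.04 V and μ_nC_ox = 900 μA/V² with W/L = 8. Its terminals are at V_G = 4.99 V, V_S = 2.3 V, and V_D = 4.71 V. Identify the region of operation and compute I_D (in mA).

V_GS = V_G − V_S = 4.99 − 2.3 = 2.69 V; V_DS = V_D − V_S = 4.71 − 2.3 = 2.41 V.
k_n = μ_nC_ox · (W/L) = 7.2 mA/V².
V_ov = V_GS − V_TN = 2.69 − 1.04 = 1.65 V.
Since V_DS = 2.41 V ≥ V_ov = 1.65 V, the device is in saturation.
I_D = ½ k_n V_ov² = 0.5 × 7.2 × 1.65² = 9.8 mA.

Saturation; I_D = 9.80 mA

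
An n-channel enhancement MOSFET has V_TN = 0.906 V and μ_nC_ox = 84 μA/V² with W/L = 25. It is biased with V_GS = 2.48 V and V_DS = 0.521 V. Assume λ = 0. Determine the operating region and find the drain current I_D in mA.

Triode; I_D = 1.44 mA

k_n = μ_nC_ox · (W/L) = 2.1 mA/V².
V_ov = V_GS − V_TN = 2.48 − 0.906 = 1.57 V.
Since V_DS = 0.521 V < V_ov = 1.57 V, the device is in the triode region.
I_D = k_n [V_ov · V_DS − ½ V_DS²] = 2.1 × [1.57 × 0.521 − 0.5 × 0.521²] = 1.44 mA.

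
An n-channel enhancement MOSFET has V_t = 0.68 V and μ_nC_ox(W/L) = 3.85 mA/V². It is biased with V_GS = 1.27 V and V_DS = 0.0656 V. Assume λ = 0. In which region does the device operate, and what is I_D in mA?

Triode; I_D = 0.141 mA

V_ov = V_GS − V_t = 1.27 − 0.68 = 0.59 V.
Since V_DS = 0.0656 V < V_ov = 0.59 V, the device is in the triode region.
I_D = k_n [V_ov · V_DS − ½ V_DS²] = 3.85 × [0.59 × 0.0656 − 0.5 × 0.0656²] = 0.141 mA.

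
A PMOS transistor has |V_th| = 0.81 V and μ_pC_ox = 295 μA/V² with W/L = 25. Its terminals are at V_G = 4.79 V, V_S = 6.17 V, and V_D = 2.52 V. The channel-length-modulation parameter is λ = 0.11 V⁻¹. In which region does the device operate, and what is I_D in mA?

V_SG = V_S − V_G = 6.17 − 4.79 = 1.38 V; V_SD = V_S − V_D = 6.17 − 2.52 = 3.65 V.
k_p = μ_pC_ox · (W/L) = 7.375 mA/V².
V_ov = V_SG − |V_th| = 1.38 − 0.81 = 0.57 V.
Since V_SD = 3.65 V ≥ V_ov = 0.57 V, the device is in saturation.
I_D = ½ k_p V_ov² (1 + λ V_SD) = 0.5 × 7.375 × 0.57² × (1 + 0.11 × 3.65) = 1.68 mA.

Saturation; I_D = 1.68 mA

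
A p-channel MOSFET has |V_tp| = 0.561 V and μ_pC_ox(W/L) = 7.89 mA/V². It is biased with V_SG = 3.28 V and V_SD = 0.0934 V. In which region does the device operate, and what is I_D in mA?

V_ov = V_SG − |V_tp| = 3.28 − 0.561 = 2.72 V.
Since V_SD = 0.0934 V < V_ov = 2.72 V, the device is in the triode region.
I_D = k_p [V_ov · V_SD − ½ V_SD²] = 7.89 × [2.72 × 0.0934 − 0.5 × 0.0934²] = 1.97 mA.

Triode; I_D = 1.97 mA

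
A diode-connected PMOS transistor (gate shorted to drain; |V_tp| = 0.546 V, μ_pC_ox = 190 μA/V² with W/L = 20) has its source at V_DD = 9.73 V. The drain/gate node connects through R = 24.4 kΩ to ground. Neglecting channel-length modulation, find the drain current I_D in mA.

I_D = 0.359 mA

With gate tied to drain, V_SG = V_SD ≥ V_SG − |V_tp|, so the device is in saturation.
k_p = μ_pC_ox · (W/L) = 3.8 mA/V².
KCL at the drain: ½ k_p (V_SG − |V_tp|)² = (V_DD − V_SG)/R.
Let x = V_SG − 0.546. Then 46.4 x² + x − 9.184 = 0, giving x = 0.434 V (positive root), so V_SG = 0.98 V.
I_D = (V_DD − V_SG)/R = (9.73 − 0.98) / 24.4 = 0.359 mA.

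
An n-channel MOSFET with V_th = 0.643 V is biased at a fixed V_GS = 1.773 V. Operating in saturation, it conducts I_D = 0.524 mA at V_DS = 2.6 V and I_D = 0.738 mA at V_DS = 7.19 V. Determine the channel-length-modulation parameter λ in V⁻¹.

With V_GS fixed, I_D ∝ (1 + λ V_DS) in saturation, so I_D2/I_D1 = (1 + λ V_DS2)/(1 + λ V_DS1).
0.738/0.524 = 1.408 = (1 + 7.19 λ)/(1 + 2.6 λ).
Solving: λ (I_D1 V_DS2 − I_D2 V_DS1) = I_D2 − I_D1, so λ = (0.738 − 0.524) / (0.524 × 7.19 − 0.738 × 2.6) = 0.214 / 1.85 = 0.116 V⁻¹.

λ = 0.116 V⁻¹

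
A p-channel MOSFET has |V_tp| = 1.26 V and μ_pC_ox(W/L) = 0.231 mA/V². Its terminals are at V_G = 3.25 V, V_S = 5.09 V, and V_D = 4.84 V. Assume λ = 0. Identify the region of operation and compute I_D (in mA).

V_SG = V_S − V_G = 5.09 − 3.25 = 1.84 V; V_SD = V_S − V_D = 5.09 − 4.84 = 0.25 V.
V_ov = V_SG − |V_tp| = 1.84 − 1.26 = 0.58 V.
Since V_SD = 0.25 V < V_ov = 0.58 V, the device is in the triode region.
I_D = k_p [V_ov · V_SD − ½ V_SD²] = 0.231 × [0.58 × 0.25 − 0.5 × 0.25²] = 0.0263 mA.

Triode; I_D = 0.0263 mA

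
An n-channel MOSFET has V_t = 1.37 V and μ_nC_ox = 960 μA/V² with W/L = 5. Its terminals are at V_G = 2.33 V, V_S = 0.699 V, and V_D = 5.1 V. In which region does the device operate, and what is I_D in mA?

Saturation; I_D = 0.163 mA

V_GS = V_G − V_S = 2.33 − 0.699 = 1.63 V; V_DS = V_D − V_S = 5.1 − 0.699 = 4.4 V.
k_n = μ_nC_ox · (W/L) = 4.8 mA/V².
V_ov = V_GS − V_t = 1.63 − 1.37 = 0.261 V.
Since V_DS = 4.4 V ≥ V_ov = 0.261 V, the device is in saturation.
I_D = ½ k_n V_ov² = 0.5 × 4.8 × 0.261² = 0.163 mA.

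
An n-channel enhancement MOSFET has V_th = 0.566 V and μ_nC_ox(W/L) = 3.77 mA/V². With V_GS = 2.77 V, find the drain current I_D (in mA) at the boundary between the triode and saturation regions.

I_D = 9.16 mA

At the boundary V_DS = V_ov = V_GS − V_th = 2.77 − 0.566 = 2.2 V.
I_D = ½ k_n V_ov² = 0.5 × 3.77 × 2.2² = 9.16 mA.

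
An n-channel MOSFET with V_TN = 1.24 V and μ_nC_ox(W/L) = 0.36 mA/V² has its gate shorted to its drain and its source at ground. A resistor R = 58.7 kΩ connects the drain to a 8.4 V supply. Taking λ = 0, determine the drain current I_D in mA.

With gate tied to drain, V_GS = V_DS ≥ V_GS − V_TN, so the device is in saturation.
KCL at the drain: ½ k_n (V_GS − V_TN)² = (V_DD − V_GS)/R.
Let x = V_GS − 1.24. Then 10.6 x² + x − 7.16 = 0, giving x = 0.777 V (positive root), so V_GS = 2.02 V.
I_D = (V_DD − V_GS)/R = (8.4 − 2.02) / 58.7 = 0.109 mA.

I_D = 0.109 mA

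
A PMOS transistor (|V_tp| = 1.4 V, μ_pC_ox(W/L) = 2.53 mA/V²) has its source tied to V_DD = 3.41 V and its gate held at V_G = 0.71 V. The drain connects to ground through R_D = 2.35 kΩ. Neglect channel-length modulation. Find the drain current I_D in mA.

V_SG = V_DD − V_G = 3.41 − 0.71 = 2.7 V, so V_ov = 2.7 − 1.4 = 1.3 V.
Assume saturation: I_D = ½ k_p V_ov² = 0.5 × 2.53 × 1.3² = 2.14 mA, giving V_SD = V_DD − I_D R_D = 3.41 − 2.14 × 2.35 = -1.61 V.
But -1.61 V < V_ov = 1.3 V, so the device is actually in triode.
In triode I_D = k_p[V_ov V_SD − ½ V_SD²] and I_D = (V_DD − V_SD)/R_D. Equating: 2.97 V_SD² − 8.729 V_SD + 3.41 = 0, giving V_SD = 0.464 V (the root below V_ov).
I_D = (3.41 − 0.464) / 2.35 = 1.25 mA.

I_D = 1.25 mA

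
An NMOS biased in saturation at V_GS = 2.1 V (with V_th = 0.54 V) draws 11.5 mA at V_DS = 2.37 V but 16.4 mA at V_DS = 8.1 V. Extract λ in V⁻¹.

With V_GS fixed, I_D ∝ (1 + λ V_DS) in saturation, so I_D2/I_D1 = (1 + λ V_DS2)/(1 + λ V_DS1).
16.4/11.5 = 1.426 = (1 + 8.1 λ)/(1 + 2.37 λ).
Solving: λ (I_D1 V_DS2 − I_D2 V_DS1) = I_D2 − I_D1, so λ = (16.4 − 11.5) / (11.5 × 8.1 − 16.4 × 2.37) = 4.9 / 54.3 = 0.0903 V⁻¹.

λ = 0.0903 V⁻¹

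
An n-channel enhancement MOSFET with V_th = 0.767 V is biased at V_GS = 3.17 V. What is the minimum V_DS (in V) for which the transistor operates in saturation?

The boundary between triode and saturation is V_DS = V_GS − V_th = V_ov.
V_ov = 3.17 − 0.767 = 2.4 V.

V_DS,sat = 2.40 V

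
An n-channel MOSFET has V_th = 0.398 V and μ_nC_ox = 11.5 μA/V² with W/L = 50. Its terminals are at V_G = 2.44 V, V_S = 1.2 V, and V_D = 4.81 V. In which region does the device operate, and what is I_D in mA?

V_GS = V_G − V_S = 2.44 − 1.2 = 1.24 V; V_DS = V_D − V_S = 4.81 − 1.2 = 3.61 V.
k_n = μ_nC_ox · (W/L) = 0.575 mA/V².
V_ov = V_GS − V_th = 1.24 − 0.398 = 0.842 V.
Since V_DS = 3.61 V ≥ V_ov = 0.842 V, the device is in saturation.
I_D = ½ k_n V_ov² = 0.5 × 0.575 × 0.842² = 0.204 mA.

Saturation; I_D = 0.204 mA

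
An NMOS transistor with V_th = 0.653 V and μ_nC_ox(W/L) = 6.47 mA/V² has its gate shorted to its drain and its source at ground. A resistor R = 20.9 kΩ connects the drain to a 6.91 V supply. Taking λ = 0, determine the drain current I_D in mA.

I_D = 0.285 mA

With gate tied to drain, V_GS = V_DS ≥ V_GS − V_th, so the device is in saturation.
KCL at the drain: ½ k_n (V_GS − V_th)² = (V_DD − V_GS)/R.
Let x = V_GS − 0.653. Then 67.6 x² + x − 6.257 = 0, giving x = 0.297 V (positive root), so V_GS = 0.95 V.
I_D = (V_DD − V_GS)/R = (6.91 − 0.95) / 20.9 = 0.285 mA.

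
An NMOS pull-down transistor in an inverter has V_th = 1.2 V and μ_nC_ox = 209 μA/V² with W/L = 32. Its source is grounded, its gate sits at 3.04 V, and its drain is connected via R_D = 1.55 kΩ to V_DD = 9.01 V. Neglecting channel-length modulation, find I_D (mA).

I_D = 5.48 mA

V_GS = V_G = 3.04 V, so V_ov = 3.04 − 1.2 = 1.84 V.
k_n = μ_nC_ox · (W/L) = 6.688 mA/V².
Assume saturation: I_D = ½ k_n V_ov² = 0.5 × 6.688 × 1.84² = 11.3 mA, giving V_DS = V_DD − I_D R_D = 9.01 − 11.3 × 1.55 = -8.54 V.
But -8.54 V < V_ov = 1.84 V, so the device is actually in triode.
In triode I_D = k_n[V_ov V_DS − ½ V_DS²] and I_D = (V_DD − V_DS)/R_D. Equating: 5.18 V_DS² − 20.07 V_DS + 9.01 = 0, giving V_DS = 0.518 V (the root below V_ov).
I_D = (9.01 − 0.518) / 1.55 = 5.48 mA.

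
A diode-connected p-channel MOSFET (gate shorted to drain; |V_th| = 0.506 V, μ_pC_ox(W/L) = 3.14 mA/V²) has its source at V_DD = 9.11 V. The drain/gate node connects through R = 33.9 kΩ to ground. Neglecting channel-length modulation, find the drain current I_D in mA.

With gate tied to drain, V_SG = V_SD ≥ V_SG − |V_th|, so the device is in saturation.
KCL at the drain: ½ k_p (V_SG − |V_th|)² = (V_DD − V_SG)/R.
Let x = V_SG − 0.506. Then 53.2 x² + x − 8.604 = 0, giving x = 0.393 V (positive root), so V_SG = 0.899 V.
I_D = (V_DD − V_SG)/R = (9.11 − 0.899) / 33.9 = 0.242 mA.

I_D = 0.242 mA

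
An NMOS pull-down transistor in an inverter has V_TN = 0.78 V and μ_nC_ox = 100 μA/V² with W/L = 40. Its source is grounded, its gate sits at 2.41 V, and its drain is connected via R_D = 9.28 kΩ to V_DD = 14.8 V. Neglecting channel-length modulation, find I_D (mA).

V_GS = V_G = 2.41 V, so V_ov = 2.41 − 0.78 = 1.63 V.
k_n = μ_nC_ox · (W/L) = 4 mA/V².
Assume saturation: I_D = ½ k_n V_ov² = 0.5 × 4 × 1.63² = 5.31 mA, giving V_DS = V_DD − I_D R_D = 14.8 − 5.31 × 9.28 = -34.5 V.
But -34.5 V < V_ov = 1.63 V, so the device is actually in triode.
In triode I_D = k_n[V_ov V_DS − ½ V_DS²] and I_D = (V_DD − V_DS)/R_D. Equating: 18.6 V_DS² − 61.51 V_DS + 14.8 = 0, giving V_DS = 0.261 V (the root below V_ov).
I_D = (14.8 − 0.261) / 9.28 = 1.57 mA.

I_D = 1.57 mA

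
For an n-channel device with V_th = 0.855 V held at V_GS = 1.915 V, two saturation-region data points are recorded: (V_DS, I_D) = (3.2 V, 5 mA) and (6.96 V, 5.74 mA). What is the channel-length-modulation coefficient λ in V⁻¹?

With V_GS fixed, I_D ∝ (1 + λ V_DS) in saturation, so I_D2/I_D1 = (1 + λ V_DS2)/(1 + λ V_DS1).
5.74/5 = 1.148 = (1 + 6.96 λ)/(1 + 3.2 λ).
Solving: λ (I_D1 V_DS2 − I_D2 V_DS1) = I_D2 − I_D1, so λ = (5.74 − 5) / (5 × 6.96 − 5.74 × 3.2) = 0.74 / 16.4 = 0.045 V⁻¹.

λ = 0.0450 V⁻¹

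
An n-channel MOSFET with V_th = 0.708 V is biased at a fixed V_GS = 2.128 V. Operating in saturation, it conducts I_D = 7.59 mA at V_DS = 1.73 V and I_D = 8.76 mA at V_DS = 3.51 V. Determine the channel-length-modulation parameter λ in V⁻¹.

With V_GS fixed, I_D ∝ (1 + λ V_DS) in saturation, so I_D2/I_D1 = (1 + λ V_DS2)/(1 + λ V_DS1).
8.76/7.59 = 1.154 = (1 + 3.51 λ)/(1 + 1.73 λ).
Solving: λ (I_D1 V_DS2 − I_D2 V_DS1) = I_D2 − I_D1, so λ = (8.76 − 7.59) / (7.59 × 3.51 − 8.76 × 1.73) = 1.17 / 11.5 = 0.102 V⁻¹.

λ = 0.102 V⁻¹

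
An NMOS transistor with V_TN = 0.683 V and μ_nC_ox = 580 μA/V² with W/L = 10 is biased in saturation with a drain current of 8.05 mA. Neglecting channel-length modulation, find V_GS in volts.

k_n = μ_nC_ox · (W/L) = 5.8 mA/V².
In saturation I_D = ½ k_n (V_GS − V_TN)², so V_GS − V_TN = √(2 I_D / k_n) = √(2 × 8.05 / 5.8) = 1.67 V.
V_GS = 0.683 + 1.67 = 2.35 V.

V_GS = 2.35 V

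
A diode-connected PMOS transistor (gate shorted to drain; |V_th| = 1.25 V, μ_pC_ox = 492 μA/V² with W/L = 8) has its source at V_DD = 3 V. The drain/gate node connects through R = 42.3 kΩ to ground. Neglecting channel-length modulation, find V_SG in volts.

V_SG = 1.39 V

With gate tied to drain, V_SG = V_SD ≥ V_SG − |V_th|, so the device is in saturation.
k_p = μ_pC_ox · (W/L) = 3.936 mA/V².
KCL at the drain: ½ k_p (V_SG − |V_th|)² = (V_DD − V_SG)/R.
Let x = V_SG − 1.25. Then 83.2 x² + x − 1.75 = 0, giving x = 0.139 V (positive root), so V_SG = 1.39 V.
I_D = (V_DD − V_SG)/R = (3 − 1.39) / 42.3 = 0.0381 mA.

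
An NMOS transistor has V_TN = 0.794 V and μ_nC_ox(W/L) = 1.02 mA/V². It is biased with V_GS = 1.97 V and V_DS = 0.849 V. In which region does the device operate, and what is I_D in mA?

V_ov = V_GS − V_TN = 1.97 − 0.794 = 1.18 V.
Since V_DS = 0.849 V < V_ov = 1.18 V, the device is in the triode region.
I_D = k_n [V_ov · V_DS − ½ V_DS²] = 1.02 × [1.18 × 0.849 − 0.5 × 0.849²] = 0.651 mA.

Triode; I_D = 0.651 mA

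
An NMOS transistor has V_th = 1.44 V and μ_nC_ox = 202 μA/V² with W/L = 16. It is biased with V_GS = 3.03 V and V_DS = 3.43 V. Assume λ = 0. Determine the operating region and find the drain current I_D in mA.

k_n = μ_nC_ox · (W/L) = 3.232 mA/V².
V_ov = V_GS − V_th = 3.03 − 1.44 = 1.59 V.
Since V_DS = 3.43 V ≥ V_ov = 1.59 V, the device is in saturation.
I_D = ½ k_n V_ov² = 0.5 × 3.232 × 1.59² = 4.09 mA.

Saturation; I_D = 4.09 mA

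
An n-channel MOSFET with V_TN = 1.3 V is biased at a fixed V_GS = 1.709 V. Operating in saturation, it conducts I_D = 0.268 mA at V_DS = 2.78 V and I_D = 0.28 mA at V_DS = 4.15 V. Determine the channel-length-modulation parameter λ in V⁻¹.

λ = 0.0359 V⁻¹

With V_GS fixed, I_D ∝ (1 + λ V_DS) in saturation, so I_D2/I_D1 = (1 + λ V_DS2)/(1 + λ V_DS1).
0.28/0.268 = 1.045 = (1 + 4.15 λ)/(1 + 2.78 λ).
Solving: λ (I_D1 V_DS2 − I_D2 V_DS1) = I_D2 − I_D1, so λ = (0.28 − 0.268) / (0.268 × 4.15 − 0.28 × 2.78) = 0.012 / 0.334 = 0.0359 V⁻¹.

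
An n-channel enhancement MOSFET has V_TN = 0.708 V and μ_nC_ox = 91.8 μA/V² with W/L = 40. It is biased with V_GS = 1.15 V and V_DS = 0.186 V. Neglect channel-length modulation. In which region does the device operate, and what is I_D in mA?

k_n = μ_nC_ox · (W/L) = 3.672 mA/V².
V_ov = V_GS − V_TN = 1.15 − 0.708 = 0.442 V.
Since V_DS = 0.186 V < V_ov = 0.442 V, the device is in the triode region.
I_D = k_n [V_ov · V_DS − ½ V_DS²] = 3.672 × [0.442 × 0.186 − 0.5 × 0.186²] = 0.238 mA.

Triode; I_D = 0.238 mA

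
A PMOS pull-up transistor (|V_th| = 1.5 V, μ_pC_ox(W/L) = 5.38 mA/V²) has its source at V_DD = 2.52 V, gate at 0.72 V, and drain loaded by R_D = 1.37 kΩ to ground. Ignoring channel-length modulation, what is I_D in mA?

V_SG = V_DD − V_G = 2.52 − 0.72 = 1.8 V, so V_ov = 1.8 − 1.5 = 0.3 V.
Assume saturation: I_D = ½ k_p V_ov² = 0.5 × 5.38 × 0.3² = 0.242 mA, giving V_SD = V_DD − I_D R_D = 2.52 − 0.242 × 1.37 = 2.19 V.
V_SD = 2.19 V ≥ V_ov = 0.3 V, confirming saturation.

I_D = 0.242 mA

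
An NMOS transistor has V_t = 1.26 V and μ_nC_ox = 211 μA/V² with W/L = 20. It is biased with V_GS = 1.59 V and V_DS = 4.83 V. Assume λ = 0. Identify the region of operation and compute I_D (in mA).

Saturation; I_D = 0.230 mA

k_n = μ_nC_ox · (W/L) = 4.22 mA/V².
V_ov = V_GS − V_t = 1.59 − 1.26 = 0.33 V.
Since V_DS = 4.83 V ≥ V_ov = 0.33 V, the device is in saturation.
I_D = ½ k_n V_ov² = 0.5 × 4.22 × 0.33² = 0.23 mA.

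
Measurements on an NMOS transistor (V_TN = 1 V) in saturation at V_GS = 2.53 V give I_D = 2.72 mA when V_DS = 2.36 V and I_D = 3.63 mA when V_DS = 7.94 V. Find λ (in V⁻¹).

λ = 0.0698 V⁻¹

With V_GS fixed, I_D ∝ (1 + λ V_DS) in saturation, so I_D2/I_D1 = (1 + λ V_DS2)/(1 + λ V_DS1).
3.63/2.72 = 1.335 = (1 + 7.94 λ)/(1 + 2.36 λ).
Solving: λ (I_D1 V_DS2 − I_D2 V_DS1) = I_D2 − I_D1, so λ = (3.63 − 2.72) / (2.72 × 7.94 − 3.63 × 2.36) = 0.91 / 13 = 0.0698 V⁻¹.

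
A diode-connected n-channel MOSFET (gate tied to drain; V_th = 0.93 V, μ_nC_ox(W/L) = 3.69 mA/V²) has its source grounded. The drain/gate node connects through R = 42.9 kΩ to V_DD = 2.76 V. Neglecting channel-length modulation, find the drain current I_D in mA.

With gate tied to drain, V_GS = V_DS ≥ V_GS − V_th, so the device is in saturation.
KCL at the drain: ½ k_n (V_GS − V_th)² = (V_DD − V_GS)/R.
Let x = V_GS − 0.93. Then 79.2 x² + x − 1.83 = 0, giving x = 0.146 V (positive root), so V_GS = 1.08 V.
I_D = (V_DD − V_GS)/R = (2.76 − 1.08) / 42.9 = 0.0393 mA.

I_D = 0.0393 mA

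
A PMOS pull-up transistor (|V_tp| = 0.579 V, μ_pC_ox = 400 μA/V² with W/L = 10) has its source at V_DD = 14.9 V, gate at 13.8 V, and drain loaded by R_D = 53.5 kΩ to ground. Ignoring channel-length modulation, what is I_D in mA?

V_SG = V_DD − V_G = 14.9 − 13.8 = 1.1 V, so V_ov = 1.1 − 0.579 = 0.521 V.
k_p = μ_pC_ox · (W/L) = 4 mA/V².
Assume saturation: I_D = ½ k_p V_ov² = 0.5 × 4 × 0.521² = 0.543 mA, giving V_SD = V_DD − I_D R_D = 14.9 − 0.543 × 53.5 = -14.1 V.
But -14.1 V < V_ov = 0.521 V, so the device is actually in triode.
In triode I_D = k_p[V_ov V_SD − ½ V_SD²] and I_D = (V_DD − V_SD)/R_D. Equating: 107 V_SD² − 112.5 V_SD + 14.9 = 0, giving V_SD = 0.155 V (the root below V_ov).
I_D = (14.9 − 0.155) / 53.5 = 0.276 mA.

I_D = 0.276 mA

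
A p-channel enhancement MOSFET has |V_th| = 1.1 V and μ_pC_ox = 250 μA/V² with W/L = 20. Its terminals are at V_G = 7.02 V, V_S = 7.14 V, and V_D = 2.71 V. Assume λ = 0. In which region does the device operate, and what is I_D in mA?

V_SG = V_S − V_G = 7.14 − 7.02 = 0.12 V; V_SD = V_S − V_D = 7.14 − 2.71 = 4.43 V.
V_SG = 0.12 V < |V_th| = 1.1 V, so the transistor is in cutoff.

Cutoff; I_D = 0 mA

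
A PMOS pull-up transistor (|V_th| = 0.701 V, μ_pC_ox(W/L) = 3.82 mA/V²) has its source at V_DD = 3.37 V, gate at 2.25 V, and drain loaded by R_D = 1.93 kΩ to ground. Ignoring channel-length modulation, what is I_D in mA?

I_D = 0.335 mA

V_SG = V_DD − V_G = 3.37 − 2.25 = 1.12 V, so V_ov = 1.12 − 0.701 = 0.419 V.
Assume saturation: I_D = ½ k_p V_ov² = 0.5 × 3.82 × 0.419² = 0.335 mA, giving V_SD = V_DD − I_D R_D = 3.37 − 0.335 × 1.93 = 2.72 V.
V_SD = 2.72 V ≥ V_ov = 0.419 V, confirming saturation.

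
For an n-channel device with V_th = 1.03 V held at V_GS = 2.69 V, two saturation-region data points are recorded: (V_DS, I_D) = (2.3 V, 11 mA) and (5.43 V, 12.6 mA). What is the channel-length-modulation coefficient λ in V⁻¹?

With V_GS fixed, I_D ∝ (1 + λ V_DS) in saturation, so I_D2/I_D1 = (1 + λ V_DS2)/(1 + λ V_DS1).
12.6/11 = 1.145 = (1 + 5.43 λ)/(1 + 2.3 λ).
Solving: λ (I_D1 V_DS2 − I_D2 V_DS1) = I_D2 − I_D1, so λ = (12.6 − 11) / (11 × 5.43 − 12.6 × 2.3) = 1.6 / 30.8 = 0.052 V⁻¹.

λ = 0.0520 V⁻¹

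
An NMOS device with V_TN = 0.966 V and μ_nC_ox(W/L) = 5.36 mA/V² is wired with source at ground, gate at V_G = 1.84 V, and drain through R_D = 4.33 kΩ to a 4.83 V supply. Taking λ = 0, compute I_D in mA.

I_D = 1.05 mA

V_GS = V_G = 1.84 V, so V_ov = 1.84 − 0.966 = 0.874 V.
Assume saturation: I_D = ½ k_n V_ov² = 0.5 × 5.36 × 0.874² = 2.05 mA, giving V_DS = V_DD − I_D R_D = 4.83 − 2.05 × 4.33 = -4.03 V.
But -4.03 V < V_ov = 0.874 V, so the device is actually in triode.
In triode I_D = k_n[V_ov V_DS − ½ V_DS²] and I_D = (V_DD − V_DS)/R_D. Equating: 11.6 V_DS² − 21.28 V_DS + 4.83 = 0, giving V_DS = 0.265 V (the root below V_ov).
I_D = (4.83 − 0.265) / 4.33 = 1.05 mA.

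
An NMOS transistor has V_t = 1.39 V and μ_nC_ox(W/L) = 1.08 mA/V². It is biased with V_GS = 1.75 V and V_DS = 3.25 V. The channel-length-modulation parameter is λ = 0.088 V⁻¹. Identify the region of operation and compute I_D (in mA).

Saturation; I_D = 0.0900 mA

V_ov = V_GS − V_t = 1.75 − 1.39 = 0.36 V.
Since V_DS = 3.25 V ≥ V_ov = 0.36 V, the device is in saturation.
I_D = ½ k_n V_ov² (1 + λ V_DS) = 0.5 × 1.08 × 0.36² × (1 + 0.088 × 3.25) = 0.09 mA.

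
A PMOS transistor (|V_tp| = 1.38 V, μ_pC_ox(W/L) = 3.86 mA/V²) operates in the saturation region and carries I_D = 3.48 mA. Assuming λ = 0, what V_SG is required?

V_SG = 2.72 V

In saturation I_D = ½ k_p (V_SG − |V_tp|)², so V_SG − |V_tp| = √(2 I_D / k_p) = √(2 × 3.48 / 3.86) = 1.34 V.
V_SG = 1.38 + 1.34 = 2.72 V.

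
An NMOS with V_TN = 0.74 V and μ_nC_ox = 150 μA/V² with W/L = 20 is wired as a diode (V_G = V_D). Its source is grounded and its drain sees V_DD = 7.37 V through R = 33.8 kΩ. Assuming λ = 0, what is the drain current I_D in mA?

With gate tied to drain, V_GS = V_DS ≥ V_GS − V_TN, so the device is in saturation.
k_n = μ_nC_ox · (W/L) = 3 mA/V².
KCL at the drain: ½ k_n (V_GS − V_TN)² = (V_DD − V_GS)/R.
Let x = V_GS − 0.74. Then 50.7 x² + x − 6.63 = 0, giving x = 0.352 V (positive root), so V_GS = 1.09 V.
I_D = (V_DD − V_GS)/R = (7.37 − 1.09) / 33.8 = 0.186 mA.

I_D = 0.186 mA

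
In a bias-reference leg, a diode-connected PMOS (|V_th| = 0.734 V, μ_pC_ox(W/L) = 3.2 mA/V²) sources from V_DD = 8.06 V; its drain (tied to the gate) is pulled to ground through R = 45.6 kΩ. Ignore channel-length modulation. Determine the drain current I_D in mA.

I_D = 0.154 mA

With gate tied to drain, V_SG = V_SD ≥ V_SG − |V_th|, so the device is in saturation.
KCL at the drain: ½ k_p (V_SG − |V_th|)² = (V_DD − V_SG)/R.
Let x = V_SG − 0.734. Then 73 x² + x − 7.326 = 0, giving x = 0.31 V (positive root), so V_SG = 1.04 V.
I_D = (V_DD − V_SG)/R = (8.06 − 1.04) / 45.6 = 0.154 mA.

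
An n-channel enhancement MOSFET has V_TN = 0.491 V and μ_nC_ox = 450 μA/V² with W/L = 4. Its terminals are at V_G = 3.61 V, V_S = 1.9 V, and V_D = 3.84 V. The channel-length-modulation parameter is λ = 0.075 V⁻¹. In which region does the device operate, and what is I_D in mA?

V_GS = V_G − V_S = 3.61 − 1.9 = 1.71 V; V_DS = V_D − V_S = 3.84 − 1.9 = 1.94 V.
k_n = μ_nC_ox · (W/L) = 1.8 mA/V².
V_ov = V_GS − V_TN = 1.71 − 0.491 = 1.22 V.
Since V_DS = 1.94 V ≥ V_ov = 1.22 V, the device is in saturation.
I_D = ½ k_n V_ov² (1 + λ V_DS) = 0.5 × 1.8 × 1.22² × (1 + 0.075 × 1.94) = 1.53 mA.

Saturation; I_D = 1.53 mA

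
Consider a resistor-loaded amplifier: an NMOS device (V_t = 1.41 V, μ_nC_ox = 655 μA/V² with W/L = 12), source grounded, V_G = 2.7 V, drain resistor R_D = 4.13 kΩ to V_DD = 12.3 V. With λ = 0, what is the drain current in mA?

V_GS = V_G = 2.7 V, so V_ov = 2.7 − 1.41 = 1.29 V.
k_n = μ_nC_ox · (W/L) = 7.86 mA/V².
Assume saturation: I_D = ½ k_n V_ov² = 0.5 × 7.86 × 1.29² = 6.54 mA, giving V_DS = V_DD − I_D R_D = 12.3 − 6.54 × 4.13 = -14.7 V.
But -14.7 V < V_ov = 1.29 V, so the device is actually in triode.
In triode I_D = k_n[V_ov V_DS − ½ V_DS²] and I_D = (V_DD − V_DS)/R_D. Equating: 16.2 V_DS² − 42.88 V_DS + 12.3 = 0, giving V_DS = 0.327 V (the root below V_ov).
I_D = (12.3 − 0.327) / 4.13 = 2.9 mA.

I_D = 2.90 mA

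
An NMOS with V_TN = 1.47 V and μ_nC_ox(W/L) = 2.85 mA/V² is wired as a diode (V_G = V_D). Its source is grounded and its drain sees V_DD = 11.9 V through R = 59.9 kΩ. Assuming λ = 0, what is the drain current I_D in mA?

With gate tied to drain, V_GS = V_DS ≥ V_GS − V_TN, so the device is in saturation.
KCL at the drain: ½ k_n (V_GS − V_TN)² = (V_DD − V_GS)/R.
Let x = V_GS − 1.47. Then 85.4 x² + x − 10.43 = 0, giving x = 0.344 V (positive root), so V_GS = 1.81 V.
I_D = (V_DD − V_GS)/R = (11.9 − 1.81) / 59.9 = 0.168 mA.

I_D = 0.168 mA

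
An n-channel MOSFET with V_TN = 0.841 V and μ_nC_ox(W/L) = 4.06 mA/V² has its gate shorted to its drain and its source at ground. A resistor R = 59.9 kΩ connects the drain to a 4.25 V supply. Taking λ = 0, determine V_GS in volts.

With gate tied to drain, V_GS = V_DS ≥ V_GS − V_TN, so the device is in saturation.
KCL at the drain: ½ k_n (V_GS − V_TN)² = (V_DD − V_GS)/R.
Let x = V_GS − 0.841. Then 122 x² + x − 3.409 = 0, giving x = 0.163 V (positive root), so V_GS = 1 V.
I_D = (V_DD − V_GS)/R = (4.25 − 1) / 59.9 = 0.0542 mA.

V_GS = 1.00 V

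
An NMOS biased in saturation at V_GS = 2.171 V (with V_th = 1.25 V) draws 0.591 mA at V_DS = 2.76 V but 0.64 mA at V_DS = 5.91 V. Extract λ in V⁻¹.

With V_GS fixed, I_D ∝ (1 + λ V_DS) in saturation, so I_D2/I_D1 = (1 + λ V_DS2)/(1 + λ V_DS1).
0.64/0.591 = 1.083 = (1 + 5.91 λ)/(1 + 2.76 λ).
Solving: λ (I_D1 V_DS2 − I_D2 V_DS1) = I_D2 − I_D1, so λ = (0.64 − 0.591) / (0.591 × 5.91 − 0.64 × 2.76) = 0.049 / 1.73 = 0.0284 V⁻¹.

λ = 0.0284 V⁻¹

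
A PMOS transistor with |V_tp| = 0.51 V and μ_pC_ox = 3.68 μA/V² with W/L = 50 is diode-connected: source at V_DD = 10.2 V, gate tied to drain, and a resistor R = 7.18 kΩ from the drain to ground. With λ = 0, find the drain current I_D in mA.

With gate tied to drain, V_SG = V_SD ≥ V_SG − |V_tp|, so the device is in saturation.
k_p = μ_pC_ox · (W/L) = 0.184 mA/V².
KCL at the drain: ½ k_p (V_SG − |V_tp|)² = (V_DD − V_SG)/R.
Let x = V_SG − 0.51. Then 0.661 x² + x − 9.69 = 0, giving x = 3.15 V (positive root), so V_SG = 3.66 V.
I_D = (V_DD − V_SG)/R = (10.2 − 3.66) / 7.18 = 0.911 mA.

I_D = 0.911 mA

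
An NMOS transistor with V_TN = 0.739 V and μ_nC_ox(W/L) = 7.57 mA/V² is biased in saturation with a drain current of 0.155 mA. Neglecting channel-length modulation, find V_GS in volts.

In saturation I_D = ½ k_n (V_GS − V_TN)², so V_GS − V_TN = √(2 I_D / k_n) = √(2 × 0.155 / 7.57) = 0.202 V.
V_GS = 0.739 + 0.202 = 0.941 V.

V_GS = 0.941 V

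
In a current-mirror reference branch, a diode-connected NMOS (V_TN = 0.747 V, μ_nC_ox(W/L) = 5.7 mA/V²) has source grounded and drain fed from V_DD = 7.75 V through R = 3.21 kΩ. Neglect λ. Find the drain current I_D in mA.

With gate tied to drain, V_GS = V_DS ≥ V_GS − V_TN, so the device is in saturation.
KCL at the drain: ½ k_n (V_GS − V_TN)² = (V_DD − V_GS)/R.
Let x = V_GS − 0.747. Then 9.15 x² + x − 7.003 = 0, giving x = 0.822 V (positive root), so V_GS = 1.57 V.
I_D = (V_DD − V_GS)/R = (7.75 − 1.57) / 3.21 = 1.93 mA.

I_D = 1.93 mA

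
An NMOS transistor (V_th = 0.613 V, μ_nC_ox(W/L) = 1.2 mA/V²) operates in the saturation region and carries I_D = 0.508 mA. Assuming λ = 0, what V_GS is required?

In saturation I_D = ½ k_n (V_GS − V_th)², so V_GS − V_th = √(2 I_D / k_n) = √(2 × 0.508 / 1.2) = 0.92 V.
V_GS = 0.613 + 0.92 = 1.53 V.

V_GS = 1.53 V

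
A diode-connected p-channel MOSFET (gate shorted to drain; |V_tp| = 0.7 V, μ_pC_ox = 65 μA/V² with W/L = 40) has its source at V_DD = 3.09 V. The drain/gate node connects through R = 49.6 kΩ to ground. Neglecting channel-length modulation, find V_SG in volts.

With gate tied to drain, V_SG = V_SD ≥ V_SG − |V_tp|, so the device is in saturation.
k_p = μ_pC_ox · (W/L) = 2.6 mA/V².
KCL at the drain: ½ k_p (V_SG − |V_tp|)² = (V_DD − V_SG)/R.
Let x = V_SG − 0.7. Then 64.5 x² + x − 2.39 = 0, giving x = 0.185 V (positive root), so V_SG = 0.885 V.
I_D = (V_DD − V_SG)/R = (3.09 − 0.885) / 49.6 = 0.0445 mA.

V_SG = 0.885 V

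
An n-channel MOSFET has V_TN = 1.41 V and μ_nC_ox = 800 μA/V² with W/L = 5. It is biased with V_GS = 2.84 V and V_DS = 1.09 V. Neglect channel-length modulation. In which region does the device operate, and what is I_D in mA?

k_n = μ_nC_ox · (W/L) = 4 mA/V².
V_ov = V_GS − V_TN = 2.84 − 1.41 = 1.43 V.
Since V_DS = 1.09 V < V_ov = 1.43 V, the device is in the triode region.
I_D = k_n [V_ov · V_DS − ½ V_DS²] = 4 × [1.43 × 1.09 − 0.5 × 1.09²] = 3.86 mA.

Triode; I_D = 3.86 mA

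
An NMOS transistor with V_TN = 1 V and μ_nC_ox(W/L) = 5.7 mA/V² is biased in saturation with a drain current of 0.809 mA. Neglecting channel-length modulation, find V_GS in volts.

V_GS = 1.53 V

In saturation I_D = ½ k_n (V_GS − V_TN)², so V_GS − V_TN = √(2 I_D / k_n) = √(2 × 0.809 / 5.7) = 0.533 V.
V_GS = 1 + 0.533 = 1.53 V.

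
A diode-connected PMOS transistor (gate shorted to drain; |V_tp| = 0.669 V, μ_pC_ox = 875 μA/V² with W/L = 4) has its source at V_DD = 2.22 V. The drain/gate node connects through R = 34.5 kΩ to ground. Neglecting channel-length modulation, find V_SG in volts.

With gate tied to drain, V_SG = V_SD ≥ V_SG − |V_tp|, so the device is in saturation.
k_p = μ_pC_ox · (W/L) = 3.5 mA/V².
KCL at the drain: ½ k_p (V_SG − |V_tp|)² = (V_DD − V_SG)/R.
Let x = V_SG − 0.669. Then 60.4 x² + x − 1.551 = 0, giving x = 0.152 V (positive root), so V_SG = 0.821 V.
I_D = (V_DD − V_SG)/R = (2.22 − 0.821) / 34.5 = 0.0405 mA.

V_SG = 0.821 V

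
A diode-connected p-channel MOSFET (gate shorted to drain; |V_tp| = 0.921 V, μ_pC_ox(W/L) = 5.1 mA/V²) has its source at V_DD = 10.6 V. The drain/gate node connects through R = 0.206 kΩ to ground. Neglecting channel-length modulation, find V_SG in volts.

V_SG = 4.37 V

With gate tied to drain, V_SG = V_SD ≥ V_SG − |V_tp|, so the device is in saturation.
KCL at the drain: ½ k_p (V_SG − |V_tp|)² = (V_DD − V_SG)/R.
Let x = V_SG − 0.921. Then 0.525 x² + x − 9.679 = 0, giving x = 3.44 V (positive root), so V_SG = 4.37 V.
I_D = (V_DD − V_SG)/R = (10.6 − 4.37) / 0.206 = 30.3 mA.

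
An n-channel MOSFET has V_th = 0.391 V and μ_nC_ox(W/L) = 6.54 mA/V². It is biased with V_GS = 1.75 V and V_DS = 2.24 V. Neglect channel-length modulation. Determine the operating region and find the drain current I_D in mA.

Saturation; I_D = 6.04 mA

V_ov = V_GS − V_th = 1.75 − 0.391 = 1.36 V.
Since V_DS = 2.24 V ≥ V_ov = 1.36 V, the device is in saturation.
I_D = ½ k_n V_ov² = 0.5 × 6.54 × 1.36² = 6.04 mA.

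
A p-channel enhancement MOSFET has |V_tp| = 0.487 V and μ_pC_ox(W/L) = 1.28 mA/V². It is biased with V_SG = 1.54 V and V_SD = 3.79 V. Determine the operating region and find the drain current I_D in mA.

Saturation; I_D = 0.710 mA

V_ov = V_SG − |V_tp| = 1.54 − 0.487 = 1.05 V.
Since V_SD = 3.79 V ≥ V_ov = 1.05 V, the device is in saturation.
I_D = ½ k_p V_ov² = 0.5 × 1.28 × 1.05² = 0.71 mA.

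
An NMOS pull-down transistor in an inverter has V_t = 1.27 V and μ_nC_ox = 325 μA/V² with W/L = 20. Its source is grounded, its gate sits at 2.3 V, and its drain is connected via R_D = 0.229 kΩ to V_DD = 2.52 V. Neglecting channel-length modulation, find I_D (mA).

I_D = 3.45 mA

V_GS = V_G = 2.3 V, so V_ov = 2.3 − 1.27 = 1.03 V.
k_n = μ_nC_ox · (W/L) = 6.5 mA/V².
Assume saturation: I_D = ½ k_n V_ov² = 0.5 × 6.5 × 1.03² = 3.45 mA, giving V_DS = V_DD − I_D R_D = 2.52 − 3.45 × 0.229 = 1.73 V.
V_DS = 1.73 V ≥ V_ov = 1.03 V, confirming saturation.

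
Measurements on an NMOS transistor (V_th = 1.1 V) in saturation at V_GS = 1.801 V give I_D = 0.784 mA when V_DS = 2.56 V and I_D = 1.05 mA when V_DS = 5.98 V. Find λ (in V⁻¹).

λ = 0.133 V⁻¹

With V_GS fixed, I_D ∝ (1 + λ V_DS) in saturation, so I_D2/I_D1 = (1 + λ V_DS2)/(1 + λ V_DS1).
1.05/0.784 = 1.339 = (1 + 5.98 λ)/(1 + 2.56 λ).
Solving: λ (I_D1 V_DS2 − I_D2 V_DS1) = I_D2 − I_D1, so λ = (1.05 − 0.784) / (0.784 × 5.98 − 1.05 × 2.56) = 0.266 / 2 = 0.133 V⁻¹.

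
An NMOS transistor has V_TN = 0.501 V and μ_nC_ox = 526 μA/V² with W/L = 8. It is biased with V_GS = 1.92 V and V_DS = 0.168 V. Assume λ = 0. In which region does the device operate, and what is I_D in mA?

k_n = μ_nC_ox · (W/L) = 4.208 mA/V².
V_ov = V_GS − V_TN = 1.92 − 0.501 = 1.42 V.
Since V_DS = 0.168 V < V_ov = 1.42 V, the device is in the triode region.
I_D = k_n [V_ov · V_DS − ½ V_DS²] = 4.208 × [1.42 × 0.168 − 0.5 × 0.168²] = 0.944 mA.

Triode; I_D = 0.944 mA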